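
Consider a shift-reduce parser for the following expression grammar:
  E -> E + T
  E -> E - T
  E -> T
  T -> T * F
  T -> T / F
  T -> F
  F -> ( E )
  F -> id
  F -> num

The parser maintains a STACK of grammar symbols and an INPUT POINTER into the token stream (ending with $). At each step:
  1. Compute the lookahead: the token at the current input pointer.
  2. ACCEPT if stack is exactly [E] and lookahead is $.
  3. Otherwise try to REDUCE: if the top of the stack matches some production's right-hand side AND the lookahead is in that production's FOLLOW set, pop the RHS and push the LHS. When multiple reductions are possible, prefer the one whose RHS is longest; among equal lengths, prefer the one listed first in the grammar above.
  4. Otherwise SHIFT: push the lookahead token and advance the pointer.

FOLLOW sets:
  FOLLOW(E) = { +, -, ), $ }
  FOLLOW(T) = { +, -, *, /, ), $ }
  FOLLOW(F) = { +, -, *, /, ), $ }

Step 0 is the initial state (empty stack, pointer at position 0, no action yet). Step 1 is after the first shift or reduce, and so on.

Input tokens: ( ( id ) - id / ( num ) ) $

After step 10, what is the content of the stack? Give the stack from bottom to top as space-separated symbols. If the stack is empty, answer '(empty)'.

Step 1: shift (. Stack=[(] ptr=1 lookahead=( remaining=[( id ) - id / ( num ) ) $]
Step 2: shift (. Stack=[( (] ptr=2 lookahead=id remaining=[id ) - id / ( num ) ) $]
Step 3: shift id. Stack=[( ( id] ptr=3 lookahead=) remaining=[) - id / ( num ) ) $]
Step 4: reduce F->id. Stack=[( ( F] ptr=3 lookahead=) remaining=[) - id / ( num ) ) $]
Step 5: reduce T->F. Stack=[( ( T] ptr=3 lookahead=) remaining=[) - id / ( num ) ) $]
Step 6: reduce E->T. Stack=[( ( E] ptr=3 lookahead=) remaining=[) - id / ( num ) ) $]
Step 7: shift ). Stack=[( ( E )] ptr=4 lookahead=- remaining=[- id / ( num ) ) $]
Step 8: reduce F->( E ). Stack=[( F] ptr=4 lookahead=- remaining=[- id / ( num ) ) $]
Step 9: reduce T->F. Stack=[( T] ptr=4 lookahead=- remaining=[- id / ( num ) ) $]
Step 10: reduce E->T. Stack=[( E] ptr=4 lookahead=- remaining=[- id / ( num ) ) $]

Answer: ( E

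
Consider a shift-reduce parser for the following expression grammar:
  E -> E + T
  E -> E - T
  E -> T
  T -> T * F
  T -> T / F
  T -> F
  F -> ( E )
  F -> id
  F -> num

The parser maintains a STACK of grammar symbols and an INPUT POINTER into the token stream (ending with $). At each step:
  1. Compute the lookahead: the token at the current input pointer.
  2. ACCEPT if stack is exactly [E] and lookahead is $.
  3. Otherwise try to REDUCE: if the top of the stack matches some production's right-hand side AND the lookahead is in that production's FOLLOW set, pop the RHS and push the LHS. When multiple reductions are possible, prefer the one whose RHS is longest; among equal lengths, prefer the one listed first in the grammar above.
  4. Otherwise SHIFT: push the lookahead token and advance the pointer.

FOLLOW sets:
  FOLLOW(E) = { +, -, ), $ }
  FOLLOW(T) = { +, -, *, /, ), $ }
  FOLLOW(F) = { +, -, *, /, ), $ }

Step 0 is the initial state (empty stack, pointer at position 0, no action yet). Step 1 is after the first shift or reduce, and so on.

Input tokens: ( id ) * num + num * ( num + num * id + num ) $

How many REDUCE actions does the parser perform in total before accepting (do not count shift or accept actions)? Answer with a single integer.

Answer: 24

Derivation:
Step 1: shift (. Stack=[(] ptr=1 lookahead=id remaining=[id ) * num + num * ( num + num * id + num ) $]
Step 2: shift id. Stack=[( id] ptr=2 lookahead=) remaining=[) * num + num * ( num + num * id + num ) $]
Step 3: reduce F->id. Stack=[( F] ptr=2 lookahead=) remaining=[) * num + num * ( num + num * id + num ) $]
Step 4: reduce T->F. Stack=[( T] ptr=2 lookahead=) remaining=[) * num + num * ( num + num * id + num ) $]
Step 5: reduce E->T. Stack=[( E] ptr=2 lookahead=) remaining=[) * num + num * ( num + num * id + num ) $]
Step 6: shift ). Stack=[( E )] ptr=3 lookahead=* remaining=[* num + num * ( num + num * id + num ) $]
Step 7: reduce F->( E ). Stack=[F] ptr=3 lookahead=* remaining=[* num + num * ( num + num * id + num ) $]
Step 8: reduce T->F. Stack=[T] ptr=3 lookahead=* remaining=[* num + num * ( num + num * id + num ) $]
Step 9: shift *. Stack=[T *] ptr=4 lookahead=num remaining=[num + num * ( num + num * id + num ) $]
Step 10: shift num. Stack=[T * num] ptr=5 lookahead=+ remaining=[+ num * ( num + num * id + num ) $]
Step 11: reduce F->num. Stack=[T * F] ptr=5 lookahead=+ remaining=[+ num * ( num + num * id + num ) $]
Step 12: reduce T->T * F. Stack=[T] ptr=5 lookahead=+ remaining=[+ num * ( num + num * id + num ) $]
Step 13: reduce E->T. Stack=[E] ptr=5 lookahead=+ remaining=[+ num * ( num + num * id + num ) $]
Step 14: shift +. Stack=[E +] ptr=6 lookahead=num remaining=[num * ( num + num * id + num ) $]
Step 15: shift num. Stack=[E + num] ptr=7 lookahead=* remaining=[* ( num + num * id + num ) $]
Step 16: reduce F->num. Stack=[E + F] ptr=7 lookahead=* remaining=[* ( num + num * id + num ) $]
Step 17: reduce T->F. Stack=[E + T] ptr=7 lookahead=* remaining=[* ( num + num * id + num ) $]
Step 18: shift *. Stack=[E + T *] ptr=8 lookahead=( remaining=[( num + num * id + num ) $]
Step 19: shift (. Stack=[E + T * (] ptr=9 lookahead=num remaining=[num + num * id + num ) $]
Step 20: shift num. Stack=[E + T * ( num] ptr=10 lookahead=+ remaining=[+ num * id + num ) $]
Step 21: reduce F->num. Stack=[E + T * ( F] ptr=10 lookahead=+ remaining=[+ num * id + num ) $]
Step 22: reduce T->F. Stack=[E + T * ( T] ptr=10 lookahead=+ remaining=[+ num * id + num ) $]
Step 23: reduce E->T. Stack=[E + T * ( E] ptr=10 lookahead=+ remaining=[+ num * id + num ) $]
Step 24: shift +. Stack=[E + T * ( E +] ptr=11 lookahead=num remaining=[num * id + num ) $]
Step 25: shift num. Stack=[E + T * ( E + num] ptr=12 lookahead=* remaining=[* id + num ) $]
Step 26: reduce F->num. Stack=[E + T * ( E + F] ptr=12 lookahead=* remaining=[* id + num ) $]
Step 27: reduce T->F. Stack=[E + T * ( E + T] ptr=12 lookahead=* remaining=[* id + num ) $]
Step 28: shift *. Stack=[E + T * ( E + T *] ptr=13 lookahead=id remaining=[id + num ) $]
Step 29: shift id. Stack=[E + T * ( E + T * id] ptr=14 lookahead=+ remaining=[+ num ) $]
Step 30: reduce F->id. Stack=[E + T * ( E + T * F] ptr=14 lookahead=+ remaining=[+ num ) $]
Step 31: reduce T->T * F. Stack=[E + T * ( E + T] ptr=14 lookahead=+ remaining=[+ num ) $]
Step 32: reduce E->E + T. Stack=[E + T * ( E] ptr=14 lookahead=+ remaining=[+ num ) $]
Step 33: shift +. Stack=[E + T * ( E +] ptr=15 lookahead=num remaining=[num ) $]
Step 34: shift num. Stack=[E + T * ( E + num] ptr=16 lookahead=) remaining=[) $]
Step 35: reduce F->num. Stack=[E + T * ( E + F] ptr=16 lookahead=) remaining=[) $]
Step 36: reduce T->F. Stack=[E + T * ( E + T] ptr=16 lookahead=) remaining=[) $]
Step 37: reduce E->E + T. Stack=[E + T * ( E] ptr=16 lookahead=) remaining=[) $]
Step 38: shift ). Stack=[E + T * ( E )] ptr=17 lookahead=$ remaining=[$]
Step 39: reduce F->( E ). Stack=[E + T * F] ptr=17 lookahead=$ remaining=[$]
Step 40: reduce T->T * F. Stack=[E + T] ptr=17 lookahead=$ remaining=[$]
Step 41: reduce E->E + T. Stack=[E] ptr=17 lookahead=$ remaining=[$]
Step 42: accept. Stack=[E] ptr=17 lookahead=$ remaining=[$]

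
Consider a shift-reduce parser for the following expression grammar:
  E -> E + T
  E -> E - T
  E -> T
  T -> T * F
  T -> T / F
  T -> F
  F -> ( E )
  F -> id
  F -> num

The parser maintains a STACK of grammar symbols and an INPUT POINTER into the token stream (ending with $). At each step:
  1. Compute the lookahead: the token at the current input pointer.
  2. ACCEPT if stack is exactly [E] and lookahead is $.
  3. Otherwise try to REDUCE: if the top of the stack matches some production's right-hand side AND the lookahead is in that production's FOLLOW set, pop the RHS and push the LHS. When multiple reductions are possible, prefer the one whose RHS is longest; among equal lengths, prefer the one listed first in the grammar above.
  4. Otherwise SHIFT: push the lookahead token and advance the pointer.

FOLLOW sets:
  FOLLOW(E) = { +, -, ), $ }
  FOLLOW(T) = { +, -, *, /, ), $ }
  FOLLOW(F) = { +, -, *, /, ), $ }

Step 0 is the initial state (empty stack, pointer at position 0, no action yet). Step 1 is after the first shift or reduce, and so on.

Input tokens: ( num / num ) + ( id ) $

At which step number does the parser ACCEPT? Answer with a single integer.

Step 1: shift (. Stack=[(] ptr=1 lookahead=num remaining=[num / num ) + ( id ) $]
Step 2: shift num. Stack=[( num] ptr=2 lookahead=/ remaining=[/ num ) + ( id ) $]
Step 3: reduce F->num. Stack=[( F] ptr=2 lookahead=/ remaining=[/ num ) + ( id ) $]
Step 4: reduce T->F. Stack=[( T] ptr=2 lookahead=/ remaining=[/ num ) + ( id ) $]
Step 5: shift /. Stack=[( T /] ptr=3 lookahead=num remaining=[num ) + ( id ) $]
Step 6: shift num. Stack=[( T / num] ptr=4 lookahead=) remaining=[) + ( id ) $]
Step 7: reduce F->num. Stack=[( T / F] ptr=4 lookahead=) remaining=[) + ( id ) $]
Step 8: reduce T->T / F. Stack=[( T] ptr=4 lookahead=) remaining=[) + ( id ) $]
Step 9: reduce E->T. Stack=[( E] ptr=4 lookahead=) remaining=[) + ( id ) $]
Step 10: shift ). Stack=[( E )] ptr=5 lookahead=+ remaining=[+ ( id ) $]
Step 11: reduce F->( E ). Stack=[F] ptr=5 lookahead=+ remaining=[+ ( id ) $]
Step 12: reduce T->F. Stack=[T] ptr=5 lookahead=+ remaining=[+ ( id ) $]
Step 13: reduce E->T. Stack=[E] ptr=5 lookahead=+ remaining=[+ ( id ) $]
Step 14: shift +. Stack=[E +] ptr=6 lookahead=( remaining=[( id ) $]
Step 15: shift (. Stack=[E + (] ptr=7 lookahead=id remaining=[id ) $]
Step 16: shift id. Stack=[E + ( id] ptr=8 lookahead=) remaining=[) $]
Step 17: reduce F->id. Stack=[E + ( F] ptr=8 lookahead=) remaining=[) $]
Step 18: reduce T->F. Stack=[E + ( T] ptr=8 lookahead=) remaining=[) $]
Step 19: reduce E->T. Stack=[E + ( E] ptr=8 lookahead=) remaining=[) $]
Step 20: shift ). Stack=[E + ( E )] ptr=9 lookahead=$ remaining=[$]
Step 21: reduce F->( E ). Stack=[E + F] ptr=9 lookahead=$ remaining=[$]
Step 22: reduce T->F. Stack=[E + T] ptr=9 lookahead=$ remaining=[$]
Step 23: reduce E->E + T. Stack=[E] ptr=9 lookahead=$ remaining=[$]
Step 24: accept. Stack=[E] ptr=9 lookahead=$ remaining=[$]

Answer: 24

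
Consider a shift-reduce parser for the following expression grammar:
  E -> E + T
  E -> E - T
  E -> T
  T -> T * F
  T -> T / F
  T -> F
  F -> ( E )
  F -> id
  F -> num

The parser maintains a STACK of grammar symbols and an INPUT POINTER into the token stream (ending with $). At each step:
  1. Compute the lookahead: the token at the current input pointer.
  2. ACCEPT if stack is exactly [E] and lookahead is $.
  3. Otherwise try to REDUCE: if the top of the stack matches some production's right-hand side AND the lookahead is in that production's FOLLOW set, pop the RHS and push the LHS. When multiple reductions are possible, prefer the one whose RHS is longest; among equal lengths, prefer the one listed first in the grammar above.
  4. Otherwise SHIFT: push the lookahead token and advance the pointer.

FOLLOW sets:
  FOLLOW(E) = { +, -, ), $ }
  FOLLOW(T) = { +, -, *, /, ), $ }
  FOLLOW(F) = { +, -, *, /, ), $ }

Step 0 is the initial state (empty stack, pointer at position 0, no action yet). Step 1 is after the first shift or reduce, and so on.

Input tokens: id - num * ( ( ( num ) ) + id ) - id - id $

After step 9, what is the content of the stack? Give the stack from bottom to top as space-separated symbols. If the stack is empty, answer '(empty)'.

Step 1: shift id. Stack=[id] ptr=1 lookahead=- remaining=[- num * ( ( ( num ) ) + id ) - id - id $]
Step 2: reduce F->id. Stack=[F] ptr=1 lookahead=- remaining=[- num * ( ( ( num ) ) + id ) - id - id $]
Step 3: reduce T->F. Stack=[T] ptr=1 lookahead=- remaining=[- num * ( ( ( num ) ) + id ) - id - id $]
Step 4: reduce E->T. Stack=[E] ptr=1 lookahead=- remaining=[- num * ( ( ( num ) ) + id ) - id - id $]
Step 5: shift -. Stack=[E -] ptr=2 lookahead=num remaining=[num * ( ( ( num ) ) + id ) - id - id $]
Step 6: shift num. Stack=[E - num] ptr=3 lookahead=* remaining=[* ( ( ( num ) ) + id ) - id - id $]
Step 7: reduce F->num. Stack=[E - F] ptr=3 lookahead=* remaining=[* ( ( ( num ) ) + id ) - id - id $]
Step 8: reduce T->F. Stack=[E - T] ptr=3 lookahead=* remaining=[* ( ( ( num ) ) + id ) - id - id $]
Step 9: shift *. Stack=[E - T *] ptr=4 lookahead=( remaining=[( ( ( num ) ) + id ) - id - id $]

Answer: E - T *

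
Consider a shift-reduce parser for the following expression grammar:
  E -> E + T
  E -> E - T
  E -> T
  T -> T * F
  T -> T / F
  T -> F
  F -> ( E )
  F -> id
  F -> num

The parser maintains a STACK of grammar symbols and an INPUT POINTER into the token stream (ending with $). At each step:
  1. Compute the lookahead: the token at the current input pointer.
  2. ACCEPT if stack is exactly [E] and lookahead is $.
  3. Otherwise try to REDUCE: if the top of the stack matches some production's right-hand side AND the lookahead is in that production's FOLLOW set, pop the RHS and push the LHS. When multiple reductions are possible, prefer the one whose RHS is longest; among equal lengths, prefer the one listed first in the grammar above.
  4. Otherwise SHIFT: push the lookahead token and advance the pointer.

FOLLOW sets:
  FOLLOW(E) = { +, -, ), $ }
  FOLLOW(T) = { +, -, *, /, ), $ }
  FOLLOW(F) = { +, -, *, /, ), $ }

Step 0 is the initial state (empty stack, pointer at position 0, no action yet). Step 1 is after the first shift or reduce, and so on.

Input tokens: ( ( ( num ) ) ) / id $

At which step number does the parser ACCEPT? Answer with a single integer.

Answer: 24

Derivation:
Step 1: shift (. Stack=[(] ptr=1 lookahead=( remaining=[( ( num ) ) ) / id $]
Step 2: shift (. Stack=[( (] ptr=2 lookahead=( remaining=[( num ) ) ) / id $]
Step 3: shift (. Stack=[( ( (] ptr=3 lookahead=num remaining=[num ) ) ) / id $]
Step 4: shift num. Stack=[( ( ( num] ptr=4 lookahead=) remaining=[) ) ) / id $]
Step 5: reduce F->num. Stack=[( ( ( F] ptr=4 lookahead=) remaining=[) ) ) / id $]
Step 6: reduce T->F. Stack=[( ( ( T] ptr=4 lookahead=) remaining=[) ) ) / id $]
Step 7: reduce E->T. Stack=[( ( ( E] ptr=4 lookahead=) remaining=[) ) ) / id $]
Step 8: shift ). Stack=[( ( ( E )] ptr=5 lookahead=) remaining=[) ) / id $]
Step 9: reduce F->( E ). Stack=[( ( F] ptr=5 lookahead=) remaining=[) ) / id $]
Step 10: reduce T->F. Stack=[( ( T] ptr=5 lookahead=) remaining=[) ) / id $]
Step 11: reduce E->T. Stack=[( ( E] ptr=5 lookahead=) remaining=[) ) / id $]
Step 12: shift ). Stack=[( ( E )] ptr=6 lookahead=) remaining=[) / id $]
Step 13: reduce F->( E ). Stack=[( F] ptr=6 lookahead=) remaining=[) / id $]
Step 14: reduce T->F. Stack=[( T] ptr=6 lookahead=) remaining=[) / id $]
Step 15: reduce E->T. Stack=[( E] ptr=6 lookahead=) remaining=[) / id $]
Step 16: shift ). Stack=[( E )] ptr=7 lookahead=/ remaining=[/ id $]
Step 17: reduce F->( E ). Stack=[F] ptr=7 lookahead=/ remaining=[/ id $]
Step 18: reduce T->F. Stack=[T] ptr=7 lookahead=/ remaining=[/ id $]
Step 19: shift /. Stack=[T /] ptr=8 lookahead=id remaining=[id $]
Step 20: shift id. Stack=[T / id] ptr=9 lookahead=$ remaining=[$]
Step 21: reduce F->id. Stack=[T / F] ptr=9 lookahead=$ remaining=[$]
Step 22: reduce T->T / F. Stack=[T] ptr=9 lookahead=$ remaining=[$]
Step 23: reduce E->T. Stack=[E] ptr=9 lookahead=$ remaining=[$]
Step 24: accept. Stack=[E] ptr=9 lookahead=$ remaining=[$]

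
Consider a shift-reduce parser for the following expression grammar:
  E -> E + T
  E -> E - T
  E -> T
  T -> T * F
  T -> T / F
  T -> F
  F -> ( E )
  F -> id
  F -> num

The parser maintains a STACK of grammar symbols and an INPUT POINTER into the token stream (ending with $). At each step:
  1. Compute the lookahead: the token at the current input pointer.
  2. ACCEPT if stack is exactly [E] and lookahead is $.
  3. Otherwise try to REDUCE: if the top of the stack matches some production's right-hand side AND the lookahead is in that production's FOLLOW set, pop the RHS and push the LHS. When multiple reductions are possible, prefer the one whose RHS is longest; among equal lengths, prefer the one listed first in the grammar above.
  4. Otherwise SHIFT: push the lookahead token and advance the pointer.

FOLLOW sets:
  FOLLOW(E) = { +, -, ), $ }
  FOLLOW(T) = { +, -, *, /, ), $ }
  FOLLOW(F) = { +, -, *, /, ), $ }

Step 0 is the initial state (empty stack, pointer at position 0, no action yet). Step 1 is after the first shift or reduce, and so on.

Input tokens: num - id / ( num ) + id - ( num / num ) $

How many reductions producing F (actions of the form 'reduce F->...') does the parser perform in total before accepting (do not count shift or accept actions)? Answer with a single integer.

Step 1: shift num. Stack=[num] ptr=1 lookahead=- remaining=[- id / ( num ) + id - ( num / num ) $]
Step 2: reduce F->num. Stack=[F] ptr=1 lookahead=- remaining=[- id / ( num ) + id - ( num / num ) $]
Step 3: reduce T->F. Stack=[T] ptr=1 lookahead=- remaining=[- id / ( num ) + id - ( num / num ) $]
Step 4: reduce E->T. Stack=[E] ptr=1 lookahead=- remaining=[- id / ( num ) + id - ( num / num ) $]
Step 5: shift -. Stack=[E -] ptr=2 lookahead=id remaining=[id / ( num ) + id - ( num / num ) $]
Step 6: shift id. Stack=[E - id] ptr=3 lookahead=/ remaining=[/ ( num ) + id - ( num / num ) $]
Step 7: reduce F->id. Stack=[E - F] ptr=3 lookahead=/ remaining=[/ ( num ) + id - ( num / num ) $]
Step 8: reduce T->F. Stack=[E - T] ptr=3 lookahead=/ remaining=[/ ( num ) + id - ( num / num ) $]
Step 9: shift /. Stack=[E - T /] ptr=4 lookahead=( remaining=[( num ) + id - ( num / num ) $]
Step 10: shift (. Stack=[E - T / (] ptr=5 lookahead=num remaining=[num ) + id - ( num / num ) $]
Step 11: shift num. Stack=[E - T / ( num] ptr=6 lookahead=) remaining=[) + id - ( num / num ) $]
Step 12: reduce F->num. Stack=[E - T / ( F] ptr=6 lookahead=) remaining=[) + id - ( num / num ) $]
Step 13: reduce T->F. Stack=[E - T / ( T] ptr=6 lookahead=) remaining=[) + id - ( num / num ) $]
Step 14: reduce E->T. Stack=[E - T / ( E] ptr=6 lookahead=) remaining=[) + id - ( num / num ) $]
Step 15: shift ). Stack=[E - T / ( E )] ptr=7 lookahead=+ remaining=[+ id - ( num / num ) $]
Step 16: reduce F->( E ). Stack=[E - T / F] ptr=7 lookahead=+ remaining=[+ id - ( num / num ) $]
Step 17: reduce T->T / F. Stack=[E - T] ptr=7 lookahead=+ remaining=[+ id - ( num / num ) $]
Step 18: reduce E->E - T. Stack=[E] ptr=7 lookahead=+ remaining=[+ id - ( num / num ) $]
Step 19: shift +. Stack=[E +] ptr=8 lookahead=id remaining=[id - ( num / num ) $]
Step 20: shift id. Stack=[E + id] ptr=9 lookahead=- remaining=[- ( num / num ) $]
Step 21: reduce F->id. Stack=[E + F] ptr=9 lookahead=- remaining=[- ( num / num ) $]
Step 22: reduce T->F. Stack=[E + T] ptr=9 lookahead=- remaining=[- ( num / num ) $]
Step 23: reduce E->E + T. Stack=[E] ptr=9 lookahead=- remaining=[- ( num / num ) $]
Step 24: shift -. Stack=[E -] ptr=10 lookahead=( remaining=[( num / num ) $]
Step 25: shift (. Stack=[E - (] ptr=11 lookahead=num remaining=[num / num ) $]
Step 26: shift num. Stack=[E - ( num] ptr=12 lookahead=/ remaining=[/ num ) $]
Step 27: reduce F->num. Stack=[E - ( F] ptr=12 lookahead=/ remaining=[/ num ) $]
Step 28: reduce T->F. Stack=[E - ( T] ptr=12 lookahead=/ remaining=[/ num ) $]
Step 29: shift /. Stack=[E - ( T /] ptr=13 lookahead=num remaining=[num ) $]
Step 30: shift num. Stack=[E - ( T / num] ptr=14 lookahead=) remaining=[) $]
Step 31: reduce F->num. Stack=[E - ( T / F] ptr=14 lookahead=) remaining=[) $]
Step 32: reduce T->T / F. Stack=[E - ( T] ptr=14 lookahead=) remaining=[) $]
Step 33: reduce E->T. Stack=[E - ( E] ptr=14 lookahead=) remaining=[) $]
Step 34: shift ). Stack=[E - ( E )] ptr=15 lookahead=$ remaining=[$]
Step 35: reduce F->( E ). Stack=[E - F] ptr=15 lookahead=$ remaining=[$]
Step 36: reduce T->F. Stack=[E - T] ptr=15 lookahead=$ remaining=[$]
Step 37: reduce E->E - T. Stack=[E] ptr=15 lookahead=$ remaining=[$]
Step 38: accept. Stack=[E] ptr=15 lookahead=$ remaining=[$]

Answer: 8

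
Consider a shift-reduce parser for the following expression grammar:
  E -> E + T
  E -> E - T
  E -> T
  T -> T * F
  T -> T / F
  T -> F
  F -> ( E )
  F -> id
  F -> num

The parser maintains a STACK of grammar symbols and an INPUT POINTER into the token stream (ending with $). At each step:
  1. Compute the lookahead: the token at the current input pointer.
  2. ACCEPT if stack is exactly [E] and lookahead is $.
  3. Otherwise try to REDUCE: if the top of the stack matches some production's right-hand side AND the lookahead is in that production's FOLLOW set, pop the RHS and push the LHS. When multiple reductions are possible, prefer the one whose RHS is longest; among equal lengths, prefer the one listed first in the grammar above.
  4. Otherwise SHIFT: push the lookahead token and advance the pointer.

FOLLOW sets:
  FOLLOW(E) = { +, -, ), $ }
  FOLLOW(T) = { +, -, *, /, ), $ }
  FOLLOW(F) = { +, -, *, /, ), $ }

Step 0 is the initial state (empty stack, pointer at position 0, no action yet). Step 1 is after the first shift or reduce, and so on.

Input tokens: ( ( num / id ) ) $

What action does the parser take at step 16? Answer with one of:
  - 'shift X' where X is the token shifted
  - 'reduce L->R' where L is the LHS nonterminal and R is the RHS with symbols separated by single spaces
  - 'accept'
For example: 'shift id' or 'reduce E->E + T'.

Step 1: shift (. Stack=[(] ptr=1 lookahead=( remaining=[( num / id ) ) $]
Step 2: shift (. Stack=[( (] ptr=2 lookahead=num remaining=[num / id ) ) $]
Step 3: shift num. Stack=[( ( num] ptr=3 lookahead=/ remaining=[/ id ) ) $]
Step 4: reduce F->num. Stack=[( ( F] ptr=3 lookahead=/ remaining=[/ id ) ) $]
Step 5: reduce T->F. Stack=[( ( T] ptr=3 lookahead=/ remaining=[/ id ) ) $]
Step 6: shift /. Stack=[( ( T /] ptr=4 lookahead=id remaining=[id ) ) $]
Step 7: shift id. Stack=[( ( T / id] ptr=5 lookahead=) remaining=[) ) $]
Step 8: reduce F->id. Stack=[( ( T / F] ptr=5 lookahead=) remaining=[) ) $]
Step 9: reduce T->T / F. Stack=[( ( T] ptr=5 lookahead=) remaining=[) ) $]
Step 10: reduce E->T. Stack=[( ( E] ptr=5 lookahead=) remaining=[) ) $]
Step 11: shift ). Stack=[( ( E )] ptr=6 lookahead=) remaining=[) $]
Step 12: reduce F->( E ). Stack=[( F] ptr=6 lookahead=) remaining=[) $]
Step 13: reduce T->F. Stack=[( T] ptr=6 lookahead=) remaining=[) $]
Step 14: reduce E->T. Stack=[( E] ptr=6 lookahead=) remaining=[) $]
Step 15: shift ). Stack=[( E )] ptr=7 lookahead=$ remaining=[$]
Step 16: reduce F->( E ). Stack=[F] ptr=7 lookahead=$ remaining=[$]

Answer: reduce F->( E )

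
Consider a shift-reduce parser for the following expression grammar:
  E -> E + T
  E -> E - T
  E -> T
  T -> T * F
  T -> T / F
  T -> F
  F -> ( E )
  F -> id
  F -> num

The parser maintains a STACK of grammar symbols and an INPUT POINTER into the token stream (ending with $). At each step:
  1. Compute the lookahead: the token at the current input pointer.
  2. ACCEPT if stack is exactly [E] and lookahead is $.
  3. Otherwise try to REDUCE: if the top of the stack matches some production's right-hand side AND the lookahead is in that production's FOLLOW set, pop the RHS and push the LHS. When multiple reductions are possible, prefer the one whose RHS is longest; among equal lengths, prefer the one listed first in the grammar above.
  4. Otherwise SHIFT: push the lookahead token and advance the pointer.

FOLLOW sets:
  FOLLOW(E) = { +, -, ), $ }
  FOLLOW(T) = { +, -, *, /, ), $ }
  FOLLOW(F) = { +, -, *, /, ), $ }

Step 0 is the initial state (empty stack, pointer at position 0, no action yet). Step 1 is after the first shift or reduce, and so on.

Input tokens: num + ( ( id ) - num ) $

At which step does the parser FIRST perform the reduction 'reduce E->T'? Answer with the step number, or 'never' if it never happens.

Step 1: shift num. Stack=[num] ptr=1 lookahead=+ remaining=[+ ( ( id ) - num ) $]
Step 2: reduce F->num. Stack=[F] ptr=1 lookahead=+ remaining=[+ ( ( id ) - num ) $]
Step 3: reduce T->F. Stack=[T] ptr=1 lookahead=+ remaining=[+ ( ( id ) - num ) $]
Step 4: reduce E->T. Stack=[E] ptr=1 lookahead=+ remaining=[+ ( ( id ) - num ) $]

Answer: 4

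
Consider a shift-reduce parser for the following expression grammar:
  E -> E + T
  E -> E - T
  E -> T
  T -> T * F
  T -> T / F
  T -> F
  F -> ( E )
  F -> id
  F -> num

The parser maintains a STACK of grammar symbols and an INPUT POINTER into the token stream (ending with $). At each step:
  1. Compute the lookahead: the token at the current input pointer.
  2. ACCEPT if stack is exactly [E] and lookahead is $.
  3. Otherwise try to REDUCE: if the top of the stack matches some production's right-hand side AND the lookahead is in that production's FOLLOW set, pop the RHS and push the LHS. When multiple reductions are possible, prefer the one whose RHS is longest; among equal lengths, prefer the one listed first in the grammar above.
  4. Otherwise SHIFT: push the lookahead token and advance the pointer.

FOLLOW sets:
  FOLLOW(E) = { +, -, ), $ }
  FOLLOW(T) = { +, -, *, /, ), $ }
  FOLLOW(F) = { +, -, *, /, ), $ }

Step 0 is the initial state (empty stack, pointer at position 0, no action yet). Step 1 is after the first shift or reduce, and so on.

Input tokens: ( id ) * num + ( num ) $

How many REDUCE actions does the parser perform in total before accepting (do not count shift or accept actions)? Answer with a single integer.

Step 1: shift (. Stack=[(] ptr=1 lookahead=id remaining=[id ) * num + ( num ) $]
Step 2: shift id. Stack=[( id] ptr=2 lookahead=) remaining=[) * num + ( num ) $]
Step 3: reduce F->id. Stack=[( F] ptr=2 lookahead=) remaining=[) * num + ( num ) $]
Step 4: reduce T->F. Stack=[( T] ptr=2 lookahead=) remaining=[) * num + ( num ) $]
Step 5: reduce E->T. Stack=[( E] ptr=2 lookahead=) remaining=[) * num + ( num ) $]
Step 6: shift ). Stack=[( E )] ptr=3 lookahead=* remaining=[* num + ( num ) $]
Step 7: reduce F->( E ). Stack=[F] ptr=3 lookahead=* remaining=[* num + ( num ) $]
Step 8: reduce T->F. Stack=[T] ptr=3 lookahead=* remaining=[* num + ( num ) $]
Step 9: shift *. Stack=[T *] ptr=4 lookahead=num remaining=[num + ( num ) $]
Step 10: shift num. Stack=[T * num] ptr=5 lookahead=+ remaining=[+ ( num ) $]
Step 11: reduce F->num. Stack=[T * F] ptr=5 lookahead=+ remaining=[+ ( num ) $]
Step 12: reduce T->T * F. Stack=[T] ptr=5 lookahead=+ remaining=[+ ( num ) $]
Step 13: reduce E->T. Stack=[E] ptr=5 lookahead=+ remaining=[+ ( num ) $]
Step 14: shift +. Stack=[E +] ptr=6 lookahead=( remaining=[( num ) $]
Step 15: shift (. Stack=[E + (] ptr=7 lookahead=num remaining=[num ) $]
Step 16: shift num. Stack=[E + ( num] ptr=8 lookahead=) remaining=[) $]
Step 17: reduce F->num. Stack=[E + ( F] ptr=8 lookahead=) remaining=[) $]
Step 18: reduce T->F. Stack=[E + ( T] ptr=8 lookahead=) remaining=[) $]
Step 19: reduce E->T. Stack=[E + ( E] ptr=8 lookahead=) remaining=[) $]
Step 20: shift ). Stack=[E + ( E )] ptr=9 lookahead=$ remaining=[$]
Step 21: reduce F->( E ). Stack=[E + F] ptr=9 lookahead=$ remaining=[$]
Step 22: reduce T->F. Stack=[E + T] ptr=9 lookahead=$ remaining=[$]
Step 23: reduce E->E + T. Stack=[E] ptr=9 lookahead=$ remaining=[$]
Step 24: accept. Stack=[E] ptr=9 lookahead=$ remaining=[$]

Answer: 14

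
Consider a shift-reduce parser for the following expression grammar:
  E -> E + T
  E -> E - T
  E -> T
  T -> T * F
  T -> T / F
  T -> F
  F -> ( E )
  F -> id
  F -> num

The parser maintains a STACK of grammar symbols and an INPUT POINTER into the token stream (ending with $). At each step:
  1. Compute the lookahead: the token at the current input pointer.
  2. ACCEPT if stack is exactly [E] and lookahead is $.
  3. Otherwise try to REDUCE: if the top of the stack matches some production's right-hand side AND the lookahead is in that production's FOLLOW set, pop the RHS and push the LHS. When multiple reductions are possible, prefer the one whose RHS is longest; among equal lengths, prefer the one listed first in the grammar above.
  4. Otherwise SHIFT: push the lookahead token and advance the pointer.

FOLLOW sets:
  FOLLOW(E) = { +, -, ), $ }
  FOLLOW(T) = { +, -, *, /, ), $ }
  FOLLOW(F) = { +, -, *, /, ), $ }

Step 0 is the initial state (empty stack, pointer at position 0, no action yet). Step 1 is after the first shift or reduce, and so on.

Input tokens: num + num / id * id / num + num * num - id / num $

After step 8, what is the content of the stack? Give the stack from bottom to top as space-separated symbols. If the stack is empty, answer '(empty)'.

Answer: E + T

Derivation:
Step 1: shift num. Stack=[num] ptr=1 lookahead=+ remaining=[+ num / id * id / num + num * num - id / num $]
Step 2: reduce F->num. Stack=[F] ptr=1 lookahead=+ remaining=[+ num / id * id / num + num * num - id / num $]
Step 3: reduce T->F. Stack=[T] ptr=1 lookahead=+ remaining=[+ num / id * id / num + num * num - id / num $]
Step 4: reduce E->T. Stack=[E] ptr=1 lookahead=+ remaining=[+ num / id * id / num + num * num - id / num $]
Step 5: shift +. Stack=[E +] ptr=2 lookahead=num remaining=[num / id * id / num + num * num - id / num $]
Step 6: shift num. Stack=[E + num] ptr=3 lookahead=/ remaining=[/ id * id / num + num * num - id / num $]
Step 7: reduce F->num. Stack=[E + F] ptr=3 lookahead=/ remaining=[/ id * id / num + num * num - id / num $]
Step 8: reduce T->F. Stack=[E + T] ptr=3 lookahead=/ remaining=[/ id * id / num + num * num - id / num $]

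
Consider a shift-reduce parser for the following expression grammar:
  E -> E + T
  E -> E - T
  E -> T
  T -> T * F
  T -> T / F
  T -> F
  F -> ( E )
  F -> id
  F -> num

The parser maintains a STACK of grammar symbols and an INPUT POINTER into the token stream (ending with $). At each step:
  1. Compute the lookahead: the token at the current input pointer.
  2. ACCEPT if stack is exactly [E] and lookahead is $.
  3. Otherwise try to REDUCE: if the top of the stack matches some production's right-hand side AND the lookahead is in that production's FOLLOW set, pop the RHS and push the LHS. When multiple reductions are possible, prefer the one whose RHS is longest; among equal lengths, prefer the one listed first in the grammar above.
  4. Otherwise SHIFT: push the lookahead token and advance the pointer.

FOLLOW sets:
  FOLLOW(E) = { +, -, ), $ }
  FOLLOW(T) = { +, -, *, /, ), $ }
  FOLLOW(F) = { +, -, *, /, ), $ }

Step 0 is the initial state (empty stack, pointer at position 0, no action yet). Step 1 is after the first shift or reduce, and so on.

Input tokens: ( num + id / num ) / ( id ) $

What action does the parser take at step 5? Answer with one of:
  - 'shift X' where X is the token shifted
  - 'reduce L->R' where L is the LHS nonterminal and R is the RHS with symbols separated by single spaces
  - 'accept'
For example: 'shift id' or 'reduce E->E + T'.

Answer: reduce E->T

Derivation:
Step 1: shift (. Stack=[(] ptr=1 lookahead=num remaining=[num + id / num ) / ( id ) $]
Step 2: shift num. Stack=[( num] ptr=2 lookahead=+ remaining=[+ id / num ) / ( id ) $]
Step 3: reduce F->num. Stack=[( F] ptr=2 lookahead=+ remaining=[+ id / num ) / ( id ) $]
Step 4: reduce T->F. Stack=[( T] ptr=2 lookahead=+ remaining=[+ id / num ) / ( id ) $]
Step 5: reduce E->T. Stack=[( E] ptr=2 lookahead=+ remaining=[+ id / num ) / ( id ) $]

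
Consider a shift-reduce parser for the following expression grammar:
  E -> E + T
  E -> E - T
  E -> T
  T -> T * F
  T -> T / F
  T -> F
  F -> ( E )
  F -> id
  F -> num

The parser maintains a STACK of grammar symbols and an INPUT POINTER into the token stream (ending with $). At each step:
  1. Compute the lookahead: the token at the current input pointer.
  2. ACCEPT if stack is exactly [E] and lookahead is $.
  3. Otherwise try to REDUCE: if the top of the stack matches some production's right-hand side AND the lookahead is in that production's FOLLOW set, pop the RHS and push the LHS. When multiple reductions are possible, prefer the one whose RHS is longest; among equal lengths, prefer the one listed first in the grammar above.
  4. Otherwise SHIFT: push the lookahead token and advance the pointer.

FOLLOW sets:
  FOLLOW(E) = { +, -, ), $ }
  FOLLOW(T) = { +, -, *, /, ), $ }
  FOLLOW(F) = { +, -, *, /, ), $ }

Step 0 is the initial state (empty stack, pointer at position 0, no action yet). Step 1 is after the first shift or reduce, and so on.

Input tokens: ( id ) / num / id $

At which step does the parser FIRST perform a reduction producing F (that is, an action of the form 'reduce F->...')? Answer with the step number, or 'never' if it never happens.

Answer: 3

Derivation:
Step 1: shift (. Stack=[(] ptr=1 lookahead=id remaining=[id ) / num / id $]
Step 2: shift id. Stack=[( id] ptr=2 lookahead=) remaining=[) / num / id $]
Step 3: reduce F->id. Stack=[( F] ptr=2 lookahead=) remaining=[) / num / id $]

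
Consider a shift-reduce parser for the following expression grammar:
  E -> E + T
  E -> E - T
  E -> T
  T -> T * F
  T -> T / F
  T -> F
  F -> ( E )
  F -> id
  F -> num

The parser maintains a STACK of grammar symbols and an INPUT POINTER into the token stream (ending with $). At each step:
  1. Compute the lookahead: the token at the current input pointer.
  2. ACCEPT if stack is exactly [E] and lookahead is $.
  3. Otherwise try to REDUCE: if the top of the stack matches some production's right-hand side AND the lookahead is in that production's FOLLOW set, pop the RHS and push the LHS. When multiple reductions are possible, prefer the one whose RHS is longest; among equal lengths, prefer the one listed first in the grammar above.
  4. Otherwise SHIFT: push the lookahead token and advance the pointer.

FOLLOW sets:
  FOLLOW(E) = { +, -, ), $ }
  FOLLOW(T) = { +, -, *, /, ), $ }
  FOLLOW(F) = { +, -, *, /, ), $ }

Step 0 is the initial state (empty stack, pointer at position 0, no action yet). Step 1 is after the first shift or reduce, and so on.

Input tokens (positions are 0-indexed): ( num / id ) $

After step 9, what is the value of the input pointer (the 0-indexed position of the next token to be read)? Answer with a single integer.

Answer: 4

Derivation:
Step 1: shift (. Stack=[(] ptr=1 lookahead=num remaining=[num / id ) $]
Step 2: shift num. Stack=[( num] ptr=2 lookahead=/ remaining=[/ id ) $]
Step 3: reduce F->num. Stack=[( F] ptr=2 lookahead=/ remaining=[/ id ) $]
Step 4: reduce T->F. Stack=[( T] ptr=2 lookahead=/ remaining=[/ id ) $]
Step 5: shift /. Stack=[( T /] ptr=3 lookahead=id remaining=[id ) $]
Step 6: shift id. Stack=[( T / id] ptr=4 lookahead=) remaining=[) $]
Step 7: reduce F->id. Stack=[( T / F] ptr=4 lookahead=) remaining=[) $]
Step 8: reduce T->T / F. Stack=[( T] ptr=4 lookahead=) remaining=[) $]
Step 9: reduce E->T. Stack=[( E] ptr=4 lookahead=) remaining=[) $]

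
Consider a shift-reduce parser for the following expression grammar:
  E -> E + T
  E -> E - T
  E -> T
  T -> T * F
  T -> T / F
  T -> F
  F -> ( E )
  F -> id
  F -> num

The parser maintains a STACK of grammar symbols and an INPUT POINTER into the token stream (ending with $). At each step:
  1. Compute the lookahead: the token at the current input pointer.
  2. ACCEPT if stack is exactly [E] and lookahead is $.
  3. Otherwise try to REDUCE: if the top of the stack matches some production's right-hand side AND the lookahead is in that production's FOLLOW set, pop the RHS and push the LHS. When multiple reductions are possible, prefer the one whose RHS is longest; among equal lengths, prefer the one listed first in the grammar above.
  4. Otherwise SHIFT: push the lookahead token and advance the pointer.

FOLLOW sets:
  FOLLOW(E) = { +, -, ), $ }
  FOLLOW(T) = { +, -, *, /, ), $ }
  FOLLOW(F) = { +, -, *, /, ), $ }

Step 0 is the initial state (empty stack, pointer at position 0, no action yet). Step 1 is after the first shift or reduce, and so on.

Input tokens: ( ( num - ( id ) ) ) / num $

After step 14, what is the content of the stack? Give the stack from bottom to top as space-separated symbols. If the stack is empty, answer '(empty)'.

Step 1: shift (. Stack=[(] ptr=1 lookahead=( remaining=[( num - ( id ) ) ) / num $]
Step 2: shift (. Stack=[( (] ptr=2 lookahead=num remaining=[num - ( id ) ) ) / num $]
Step 3: shift num. Stack=[( ( num] ptr=3 lookahead=- remaining=[- ( id ) ) ) / num $]
Step 4: reduce F->num. Stack=[( ( F] ptr=3 lookahead=- remaining=[- ( id ) ) ) / num $]
Step 5: reduce T->F. Stack=[( ( T] ptr=3 lookahead=- remaining=[- ( id ) ) ) / num $]
Step 6: reduce E->T. Stack=[( ( E] ptr=3 lookahead=- remaining=[- ( id ) ) ) / num $]
Step 7: shift -. Stack=[( ( E -] ptr=4 lookahead=( remaining=[( id ) ) ) / num $]
Step 8: shift (. Stack=[( ( E - (] ptr=5 lookahead=id remaining=[id ) ) ) / num $]
Step 9: shift id. Stack=[( ( E - ( id] ptr=6 lookahead=) remaining=[) ) ) / num $]
Step 10: reduce F->id. Stack=[( ( E - ( F] ptr=6 lookahead=) remaining=[) ) ) / num $]
Step 11: reduce T->F. Stack=[( ( E - ( T] ptr=6 lookahead=) remaining=[) ) ) / num $]
Step 12: reduce E->T. Stack=[( ( E - ( E] ptr=6 lookahead=) remaining=[) ) ) / num $]
Step 13: shift ). Stack=[( ( E - ( E )] ptr=7 lookahead=) remaining=[) ) / num $]
Step 14: reduce F->( E ). Stack=[( ( E - F] ptr=7 lookahead=) remaining=[) ) / num $]

Answer: ( ( E - F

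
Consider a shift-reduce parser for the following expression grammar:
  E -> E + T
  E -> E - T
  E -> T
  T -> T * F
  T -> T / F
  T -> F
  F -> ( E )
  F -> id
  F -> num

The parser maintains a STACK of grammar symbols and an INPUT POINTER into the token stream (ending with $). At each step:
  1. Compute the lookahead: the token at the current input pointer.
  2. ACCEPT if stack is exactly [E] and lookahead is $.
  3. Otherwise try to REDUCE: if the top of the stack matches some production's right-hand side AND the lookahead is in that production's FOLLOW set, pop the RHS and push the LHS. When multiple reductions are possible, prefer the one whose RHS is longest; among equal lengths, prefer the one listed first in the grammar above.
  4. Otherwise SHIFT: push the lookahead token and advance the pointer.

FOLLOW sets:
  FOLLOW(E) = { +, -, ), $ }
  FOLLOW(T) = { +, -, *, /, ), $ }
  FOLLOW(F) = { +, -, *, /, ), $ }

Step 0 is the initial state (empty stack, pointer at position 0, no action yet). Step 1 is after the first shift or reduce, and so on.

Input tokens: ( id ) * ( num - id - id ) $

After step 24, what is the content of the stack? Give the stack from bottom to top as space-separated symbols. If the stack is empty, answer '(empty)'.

Step 1: shift (. Stack=[(] ptr=1 lookahead=id remaining=[id ) * ( num - id - id ) $]
Step 2: shift id. Stack=[( id] ptr=2 lookahead=) remaining=[) * ( num - id - id ) $]
Step 3: reduce F->id. Stack=[( F] ptr=2 lookahead=) remaining=[) * ( num - id - id ) $]
Step 4: reduce T->F. Stack=[( T] ptr=2 lookahead=) remaining=[) * ( num - id - id ) $]
Step 5: reduce E->T. Stack=[( E] ptr=2 lookahead=) remaining=[) * ( num - id - id ) $]
Step 6: shift ). Stack=[( E )] ptr=3 lookahead=* remaining=[* ( num - id - id ) $]
Step 7: reduce F->( E ). Stack=[F] ptr=3 lookahead=* remaining=[* ( num - id - id ) $]
Step 8: reduce T->F. Stack=[T] ptr=3 lookahead=* remaining=[* ( num - id - id ) $]
Step 9: shift *. Stack=[T *] ptr=4 lookahead=( remaining=[( num - id - id ) $]
Step 10: shift (. Stack=[T * (] ptr=5 lookahead=num remaining=[num - id - id ) $]
Step 11: shift num. Stack=[T * ( num] ptr=6 lookahead=- remaining=[- id - id ) $]
Step 12: reduce F->num. Stack=[T * ( F] ptr=6 lookahead=- remaining=[- id - id ) $]
Step 13: reduce T->F. Stack=[T * ( T] ptr=6 lookahead=- remaining=[- id - id ) $]
Step 14: reduce E->T. Stack=[T * ( E] ptr=6 lookahead=- remaining=[- id - id ) $]
Step 15: shift -. Stack=[T * ( E -] ptr=7 lookahead=id remaining=[id - id ) $]
Step 16: shift id. Stack=[T * ( E - id] ptr=8 lookahead=- remaining=[- id ) $]
Step 17: reduce F->id. Stack=[T * ( E - F] ptr=8 lookahead=- remaining=[- id ) $]
Step 18: reduce T->F. Stack=[T * ( E - T] ptr=8 lookahead=- remaining=[- id ) $]
Step 19: reduce E->E - T. Stack=[T * ( E] ptr=8 lookahead=- remaining=[- id ) $]
Step 20: shift -. Stack=[T * ( E -] ptr=9 lookahead=id remaining=[id ) $]
Step 21: shift id. Stack=[T * ( E - id] ptr=10 lookahead=) remaining=[) $]
Step 22: reduce F->id. Stack=[T * ( E - F] ptr=10 lookahead=) remaining=[) $]
Step 23: reduce T->F. Stack=[T * ( E - T] ptr=10 lookahead=) remaining=[) $]
Step 24: reduce E->E - T. Stack=[T * ( E] ptr=10 lookahead=) remaining=[) $]

Answer: T * ( E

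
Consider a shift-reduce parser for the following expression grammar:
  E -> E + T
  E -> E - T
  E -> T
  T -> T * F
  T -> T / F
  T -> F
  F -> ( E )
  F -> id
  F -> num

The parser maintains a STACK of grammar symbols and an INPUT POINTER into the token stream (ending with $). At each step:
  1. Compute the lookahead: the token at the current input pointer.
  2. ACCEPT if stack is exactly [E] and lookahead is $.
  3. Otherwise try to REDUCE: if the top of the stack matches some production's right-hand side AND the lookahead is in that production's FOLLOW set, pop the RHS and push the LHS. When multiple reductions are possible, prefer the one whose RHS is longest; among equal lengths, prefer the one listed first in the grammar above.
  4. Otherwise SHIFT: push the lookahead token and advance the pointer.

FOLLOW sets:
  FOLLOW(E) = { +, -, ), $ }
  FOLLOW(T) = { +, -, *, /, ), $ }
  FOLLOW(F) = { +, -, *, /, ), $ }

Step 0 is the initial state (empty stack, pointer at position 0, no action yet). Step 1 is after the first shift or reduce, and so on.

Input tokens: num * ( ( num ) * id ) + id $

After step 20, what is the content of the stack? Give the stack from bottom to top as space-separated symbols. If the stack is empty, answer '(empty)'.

Answer: T * F

Derivation:
Step 1: shift num. Stack=[num] ptr=1 lookahead=* remaining=[* ( ( num ) * id ) + id $]
Step 2: reduce F->num. Stack=[F] ptr=1 lookahead=* remaining=[* ( ( num ) * id ) + id $]
Step 3: reduce T->F. Stack=[T] ptr=1 lookahead=* remaining=[* ( ( num ) * id ) + id $]
Step 4: shift *. Stack=[T *] ptr=2 lookahead=( remaining=[( ( num ) * id ) + id $]
Step 5: shift (. Stack=[T * (] ptr=3 lookahead=( remaining=[( num ) * id ) + id $]
Step 6: shift (. Stack=[T * ( (] ptr=4 lookahead=num remaining=[num ) * id ) + id $]
Step 7: shift num. Stack=[T * ( ( num] ptr=5 lookahead=) remaining=[) * id ) + id $]
Step 8: reduce F->num. Stack=[T * ( ( F] ptr=5 lookahead=) remaining=[) * id ) + id $]
Step 9: reduce T->F. Stack=[T * ( ( T] ptr=5 lookahead=) remaining=[) * id ) + id $]
Step 10: reduce E->T. Stack=[T * ( ( E] ptr=5 lookahead=) remaining=[) * id ) + id $]
Step 11: shift ). Stack=[T * ( ( E )] ptr=6 lookahead=* remaining=[* id ) + id $]
Step 12: reduce F->( E ). Stack=[T * ( F] ptr=6 lookahead=* remaining=[* id ) + id $]
Step 13: reduce T->F. Stack=[T * ( T] ptr=6 lookahead=* remaining=[* id ) + id $]
Step 14: shift *. Stack=[T * ( T *] ptr=7 lookahead=id remaining=[id ) + id $]
Step 15: shift id. Stack=[T * ( T * id] ptr=8 lookahead=) remaining=[) + id $]
Step 16: reduce F->id. Stack=[T * ( T * F] ptr=8 lookahead=) remaining=[) + id $]
Step 17: reduce T->T * F. Stack=[T * ( T] ptr=8 lookahead=) remaining=[) + id $]
Step 18: reduce E->T. Stack=[T * ( E] ptr=8 lookahead=) remaining=[) + id $]
Step 19: shift ). Stack=[T * ( E )] ptr=9 lookahead=+ remaining=[+ id $]
Step 20: reduce F->( E ). Stack=[T * F] ptr=9 lookahead=+ remaining=[+ id $]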